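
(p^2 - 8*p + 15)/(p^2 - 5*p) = (p - 3)/p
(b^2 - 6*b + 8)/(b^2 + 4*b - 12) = (b - 4)/(b + 6)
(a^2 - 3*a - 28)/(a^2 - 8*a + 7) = (a + 4)/(a - 1)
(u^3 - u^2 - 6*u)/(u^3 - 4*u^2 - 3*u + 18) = u/(u - 3)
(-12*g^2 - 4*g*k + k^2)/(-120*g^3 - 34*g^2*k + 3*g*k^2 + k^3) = (2*g + k)/(20*g^2 + 9*g*k + k^2)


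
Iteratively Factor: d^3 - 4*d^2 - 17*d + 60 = (d + 4)*(d^2 - 8*d + 15) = (d - 5)*(d + 4)*(d - 3)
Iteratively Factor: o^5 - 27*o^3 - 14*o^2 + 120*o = (o)*(o^4 - 27*o^2 - 14*o + 120) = o*(o - 2)*(o^3 + 2*o^2 - 23*o - 60) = o*(o - 2)*(o + 3)*(o^2 - o - 20) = o*(o - 2)*(o + 3)*(o + 4)*(o - 5)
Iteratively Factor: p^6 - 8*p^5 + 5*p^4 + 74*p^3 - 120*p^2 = (p - 2)*(p^5 - 6*p^4 - 7*p^3 + 60*p^2) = p*(p - 2)*(p^4 - 6*p^3 - 7*p^2 + 60*p) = p*(p - 2)*(p + 3)*(p^3 - 9*p^2 + 20*p) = p*(p - 4)*(p - 2)*(p + 3)*(p^2 - 5*p) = p^2*(p - 4)*(p - 2)*(p + 3)*(p - 5)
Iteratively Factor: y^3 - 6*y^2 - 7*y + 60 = (y + 3)*(y^2 - 9*y + 20) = (y - 4)*(y + 3)*(y - 5)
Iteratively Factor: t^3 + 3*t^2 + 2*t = (t + 1)*(t^2 + 2*t) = t*(t + 1)*(t + 2)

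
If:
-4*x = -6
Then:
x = 3/2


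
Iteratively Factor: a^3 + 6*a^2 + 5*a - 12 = (a + 4)*(a^2 + 2*a - 3) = (a - 1)*(a + 4)*(a + 3)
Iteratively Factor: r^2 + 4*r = (r)*(r + 4)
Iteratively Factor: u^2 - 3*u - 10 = (u - 5)*(u + 2)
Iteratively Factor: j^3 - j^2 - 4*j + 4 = (j - 2)*(j^2 + j - 2) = (j - 2)*(j + 2)*(j - 1)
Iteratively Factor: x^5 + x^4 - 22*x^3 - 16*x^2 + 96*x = (x - 2)*(x^4 + 3*x^3 - 16*x^2 - 48*x) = x*(x - 2)*(x^3 + 3*x^2 - 16*x - 48) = x*(x - 2)*(x + 4)*(x^2 - x - 12) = x*(x - 4)*(x - 2)*(x + 4)*(x + 3)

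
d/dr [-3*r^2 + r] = 1 - 6*r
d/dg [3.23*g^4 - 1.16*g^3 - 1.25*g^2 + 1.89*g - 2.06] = 12.92*g^3 - 3.48*g^2 - 2.5*g + 1.89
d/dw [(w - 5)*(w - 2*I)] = 2*w - 5 - 2*I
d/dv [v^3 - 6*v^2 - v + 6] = 3*v^2 - 12*v - 1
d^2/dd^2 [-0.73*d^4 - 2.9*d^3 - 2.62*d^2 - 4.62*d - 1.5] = -8.76*d^2 - 17.4*d - 5.24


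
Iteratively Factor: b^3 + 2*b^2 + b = (b + 1)*(b^2 + b) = (b + 1)^2*(b)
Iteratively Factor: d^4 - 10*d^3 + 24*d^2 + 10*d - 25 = (d - 5)*(d^3 - 5*d^2 - d + 5) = (d - 5)*(d - 1)*(d^2 - 4*d - 5) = (d - 5)*(d - 1)*(d + 1)*(d - 5)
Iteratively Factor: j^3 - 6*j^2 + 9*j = (j - 3)*(j^2 - 3*j) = (j - 3)^2*(j)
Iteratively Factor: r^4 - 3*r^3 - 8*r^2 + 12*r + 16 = (r - 4)*(r^3 + r^2 - 4*r - 4) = (r - 4)*(r + 1)*(r^2 - 4) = (r - 4)*(r + 1)*(r + 2)*(r - 2)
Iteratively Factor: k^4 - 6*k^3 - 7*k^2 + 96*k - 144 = (k + 4)*(k^3 - 10*k^2 + 33*k - 36) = (k - 4)*(k + 4)*(k^2 - 6*k + 9) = (k - 4)*(k - 3)*(k + 4)*(k - 3)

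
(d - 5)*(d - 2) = d^2 - 7*d + 10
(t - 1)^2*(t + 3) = t^3 + t^2 - 5*t + 3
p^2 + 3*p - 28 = (p - 4)*(p + 7)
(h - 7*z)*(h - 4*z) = h^2 - 11*h*z + 28*z^2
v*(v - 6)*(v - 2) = v^3 - 8*v^2 + 12*v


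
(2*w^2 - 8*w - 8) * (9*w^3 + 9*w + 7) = 18*w^5 - 72*w^4 - 54*w^3 - 58*w^2 - 128*w - 56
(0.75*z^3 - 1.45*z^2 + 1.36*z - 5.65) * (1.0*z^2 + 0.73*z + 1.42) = 0.75*z^5 - 0.9025*z^4 + 1.3665*z^3 - 6.7162*z^2 - 2.1933*z - 8.023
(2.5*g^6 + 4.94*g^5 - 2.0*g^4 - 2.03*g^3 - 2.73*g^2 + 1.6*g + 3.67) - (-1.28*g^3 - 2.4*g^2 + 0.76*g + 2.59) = 2.5*g^6 + 4.94*g^5 - 2.0*g^4 - 0.75*g^3 - 0.33*g^2 + 0.84*g + 1.08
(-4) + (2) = -2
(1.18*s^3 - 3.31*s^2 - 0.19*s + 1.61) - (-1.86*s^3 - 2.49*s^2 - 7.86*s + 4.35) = 3.04*s^3 - 0.82*s^2 + 7.67*s - 2.74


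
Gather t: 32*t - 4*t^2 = -4*t^2 + 32*t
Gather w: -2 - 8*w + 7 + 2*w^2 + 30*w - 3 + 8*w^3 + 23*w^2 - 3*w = 8*w^3 + 25*w^2 + 19*w + 2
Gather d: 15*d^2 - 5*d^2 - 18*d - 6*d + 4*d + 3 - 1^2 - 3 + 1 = 10*d^2 - 20*d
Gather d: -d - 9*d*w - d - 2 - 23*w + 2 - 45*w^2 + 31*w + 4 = d*(-9*w - 2) - 45*w^2 + 8*w + 4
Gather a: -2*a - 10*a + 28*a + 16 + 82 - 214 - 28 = 16*a - 144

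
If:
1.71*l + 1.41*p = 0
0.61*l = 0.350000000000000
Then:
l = 0.57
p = -0.70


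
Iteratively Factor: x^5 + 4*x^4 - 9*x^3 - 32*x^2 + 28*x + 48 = (x + 4)*(x^4 - 9*x^2 + 4*x + 12) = (x - 2)*(x + 4)*(x^3 + 2*x^2 - 5*x - 6) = (x - 2)*(x + 1)*(x + 4)*(x^2 + x - 6) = (x - 2)*(x + 1)*(x + 3)*(x + 4)*(x - 2)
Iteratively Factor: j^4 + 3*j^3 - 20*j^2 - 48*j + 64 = (j + 4)*(j^3 - j^2 - 16*j + 16) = (j + 4)^2*(j^2 - 5*j + 4) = (j - 4)*(j + 4)^2*(j - 1)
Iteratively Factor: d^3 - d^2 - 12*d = (d + 3)*(d^2 - 4*d) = (d - 4)*(d + 3)*(d)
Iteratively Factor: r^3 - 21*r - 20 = (r - 5)*(r^2 + 5*r + 4) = (r - 5)*(r + 1)*(r + 4)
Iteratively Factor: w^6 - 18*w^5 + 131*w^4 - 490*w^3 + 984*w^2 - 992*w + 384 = (w - 4)*(w^5 - 14*w^4 + 75*w^3 - 190*w^2 + 224*w - 96) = (w - 4)^2*(w^4 - 10*w^3 + 35*w^2 - 50*w + 24) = (w - 4)^3*(w^3 - 6*w^2 + 11*w - 6) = (w - 4)^3*(w - 3)*(w^2 - 3*w + 2) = (w - 4)^3*(w - 3)*(w - 1)*(w - 2)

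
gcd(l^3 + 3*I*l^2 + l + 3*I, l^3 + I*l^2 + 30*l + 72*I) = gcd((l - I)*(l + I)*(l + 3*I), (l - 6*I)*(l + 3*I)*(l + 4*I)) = l + 3*I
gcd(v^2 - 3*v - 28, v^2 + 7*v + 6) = 1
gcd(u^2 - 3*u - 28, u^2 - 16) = u + 4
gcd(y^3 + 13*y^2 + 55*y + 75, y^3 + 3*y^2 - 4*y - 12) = y + 3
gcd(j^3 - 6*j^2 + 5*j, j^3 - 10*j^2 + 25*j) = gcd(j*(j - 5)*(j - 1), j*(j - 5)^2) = j^2 - 5*j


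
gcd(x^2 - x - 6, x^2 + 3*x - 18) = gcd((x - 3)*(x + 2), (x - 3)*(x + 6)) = x - 3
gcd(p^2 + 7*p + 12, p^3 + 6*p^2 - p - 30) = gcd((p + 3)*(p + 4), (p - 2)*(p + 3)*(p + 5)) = p + 3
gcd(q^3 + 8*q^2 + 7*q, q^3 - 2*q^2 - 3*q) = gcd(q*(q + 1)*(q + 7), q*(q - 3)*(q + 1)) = q^2 + q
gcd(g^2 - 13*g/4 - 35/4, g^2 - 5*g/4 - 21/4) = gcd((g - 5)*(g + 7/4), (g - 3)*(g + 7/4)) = g + 7/4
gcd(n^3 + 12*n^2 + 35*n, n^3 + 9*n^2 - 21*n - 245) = n + 7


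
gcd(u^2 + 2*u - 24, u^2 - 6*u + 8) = u - 4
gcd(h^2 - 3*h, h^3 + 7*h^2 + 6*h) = h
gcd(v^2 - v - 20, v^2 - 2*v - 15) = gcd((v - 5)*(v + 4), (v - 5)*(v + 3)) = v - 5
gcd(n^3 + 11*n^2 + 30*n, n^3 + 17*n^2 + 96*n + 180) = n^2 + 11*n + 30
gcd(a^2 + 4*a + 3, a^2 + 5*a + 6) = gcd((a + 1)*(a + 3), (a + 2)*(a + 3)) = a + 3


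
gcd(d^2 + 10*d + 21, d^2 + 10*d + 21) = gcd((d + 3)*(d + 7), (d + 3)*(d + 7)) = d^2 + 10*d + 21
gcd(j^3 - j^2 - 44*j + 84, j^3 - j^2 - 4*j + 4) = j - 2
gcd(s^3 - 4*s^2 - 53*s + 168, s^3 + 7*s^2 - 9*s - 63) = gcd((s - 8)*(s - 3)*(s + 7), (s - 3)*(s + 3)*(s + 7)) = s^2 + 4*s - 21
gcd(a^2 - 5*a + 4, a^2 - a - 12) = a - 4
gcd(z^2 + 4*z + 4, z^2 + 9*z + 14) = z + 2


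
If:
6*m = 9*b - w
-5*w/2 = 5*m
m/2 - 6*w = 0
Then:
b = 0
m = 0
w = 0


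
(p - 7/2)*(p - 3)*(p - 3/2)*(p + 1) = p^4 - 7*p^3 + 49*p^2/4 + 9*p/2 - 63/4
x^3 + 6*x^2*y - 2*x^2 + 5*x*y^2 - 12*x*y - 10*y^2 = (x - 2)*(x + y)*(x + 5*y)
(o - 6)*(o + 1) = o^2 - 5*o - 6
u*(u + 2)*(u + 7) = u^3 + 9*u^2 + 14*u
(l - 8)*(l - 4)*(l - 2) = l^3 - 14*l^2 + 56*l - 64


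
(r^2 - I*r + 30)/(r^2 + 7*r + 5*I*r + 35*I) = (r - 6*I)/(r + 7)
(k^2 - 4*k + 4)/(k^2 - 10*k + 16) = (k - 2)/(k - 8)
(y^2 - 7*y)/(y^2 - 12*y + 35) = y/(y - 5)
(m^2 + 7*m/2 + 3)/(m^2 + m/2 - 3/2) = (m + 2)/(m - 1)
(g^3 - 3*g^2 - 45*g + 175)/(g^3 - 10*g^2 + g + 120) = (g^2 + 2*g - 35)/(g^2 - 5*g - 24)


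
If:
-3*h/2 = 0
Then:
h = 0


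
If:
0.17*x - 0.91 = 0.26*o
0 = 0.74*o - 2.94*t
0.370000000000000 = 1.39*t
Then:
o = 1.06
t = 0.27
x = 6.97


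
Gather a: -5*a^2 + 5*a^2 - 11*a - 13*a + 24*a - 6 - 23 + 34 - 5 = 0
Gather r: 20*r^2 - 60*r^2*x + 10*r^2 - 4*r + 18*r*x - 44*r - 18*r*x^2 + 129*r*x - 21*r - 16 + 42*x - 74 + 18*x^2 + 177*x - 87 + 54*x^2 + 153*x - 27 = r^2*(30 - 60*x) + r*(-18*x^2 + 147*x - 69) + 72*x^2 + 372*x - 204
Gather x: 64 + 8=72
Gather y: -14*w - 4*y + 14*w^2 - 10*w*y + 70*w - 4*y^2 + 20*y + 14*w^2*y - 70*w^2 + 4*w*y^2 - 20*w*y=-56*w^2 + 56*w + y^2*(4*w - 4) + y*(14*w^2 - 30*w + 16)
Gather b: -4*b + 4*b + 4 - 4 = 0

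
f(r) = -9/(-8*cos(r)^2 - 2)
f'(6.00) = -0.44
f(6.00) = 0.96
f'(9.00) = -0.72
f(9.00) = 1.04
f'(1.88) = -5.56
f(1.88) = 3.28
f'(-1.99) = 4.84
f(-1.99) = 2.71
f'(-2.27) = 2.51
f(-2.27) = 1.69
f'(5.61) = -1.48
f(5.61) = 1.31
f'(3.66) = 0.96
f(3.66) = 1.12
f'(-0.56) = -1.08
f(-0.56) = 1.16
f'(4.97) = -5.59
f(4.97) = 3.57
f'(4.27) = 4.64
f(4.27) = 2.60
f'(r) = 144*sin(r)*cos(r)/(-8*cos(r)^2 - 2)^2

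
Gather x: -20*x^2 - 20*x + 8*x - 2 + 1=-20*x^2 - 12*x - 1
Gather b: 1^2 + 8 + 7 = 16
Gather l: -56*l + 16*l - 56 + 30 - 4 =-40*l - 30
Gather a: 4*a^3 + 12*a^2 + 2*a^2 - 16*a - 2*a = 4*a^3 + 14*a^2 - 18*a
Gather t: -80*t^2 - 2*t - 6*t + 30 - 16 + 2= -80*t^2 - 8*t + 16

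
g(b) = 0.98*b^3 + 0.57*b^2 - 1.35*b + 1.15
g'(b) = 2.94*b^2 + 1.14*b - 1.35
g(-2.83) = -12.68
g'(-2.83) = 18.97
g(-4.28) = -59.47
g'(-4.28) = 47.63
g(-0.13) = 1.33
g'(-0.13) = -1.45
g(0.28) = 0.84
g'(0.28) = -0.80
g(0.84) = 1.00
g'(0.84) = 1.68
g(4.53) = 97.83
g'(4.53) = 64.15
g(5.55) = 178.75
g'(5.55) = 95.54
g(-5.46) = -134.00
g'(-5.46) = 80.07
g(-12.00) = -1594.01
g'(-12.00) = 408.33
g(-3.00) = -16.13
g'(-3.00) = 21.69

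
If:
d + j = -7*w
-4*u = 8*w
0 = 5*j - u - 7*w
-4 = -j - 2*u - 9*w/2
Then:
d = -64/3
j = 8/3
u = -16/3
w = 8/3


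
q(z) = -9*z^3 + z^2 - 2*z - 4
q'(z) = -27*z^2 + 2*z - 2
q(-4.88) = 1075.50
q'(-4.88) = -654.75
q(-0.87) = 4.42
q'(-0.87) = -24.18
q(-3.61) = 439.67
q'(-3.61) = -361.09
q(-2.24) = 106.65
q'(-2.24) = -141.96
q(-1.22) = 16.27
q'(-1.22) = -44.63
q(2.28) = -110.03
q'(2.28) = -137.80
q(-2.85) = 218.16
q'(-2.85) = -227.01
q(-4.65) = 931.82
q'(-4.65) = -595.11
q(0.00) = -4.00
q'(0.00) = -2.00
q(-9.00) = 6656.00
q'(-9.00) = -2207.00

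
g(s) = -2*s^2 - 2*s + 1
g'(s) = -4*s - 2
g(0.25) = 0.38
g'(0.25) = -3.00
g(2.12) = -12.23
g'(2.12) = -10.48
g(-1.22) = 0.46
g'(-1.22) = 2.88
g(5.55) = -71.70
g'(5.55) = -24.20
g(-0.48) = 1.50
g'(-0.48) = -0.08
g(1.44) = -6.03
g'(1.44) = -7.76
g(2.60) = -17.72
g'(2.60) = -12.40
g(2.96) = -22.44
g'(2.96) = -13.84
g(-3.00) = -11.00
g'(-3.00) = 10.00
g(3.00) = -23.00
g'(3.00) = -14.00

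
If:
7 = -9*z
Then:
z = -7/9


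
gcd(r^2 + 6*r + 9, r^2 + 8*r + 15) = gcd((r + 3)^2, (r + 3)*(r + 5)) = r + 3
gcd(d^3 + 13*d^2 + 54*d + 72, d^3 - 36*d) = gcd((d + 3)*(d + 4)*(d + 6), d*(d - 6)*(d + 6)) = d + 6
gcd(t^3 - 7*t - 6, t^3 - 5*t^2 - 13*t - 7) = t + 1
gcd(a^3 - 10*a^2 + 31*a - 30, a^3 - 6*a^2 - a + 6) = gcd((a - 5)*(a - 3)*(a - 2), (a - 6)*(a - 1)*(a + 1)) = 1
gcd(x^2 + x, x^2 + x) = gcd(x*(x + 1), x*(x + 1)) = x^2 + x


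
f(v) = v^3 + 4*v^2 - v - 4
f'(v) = 3*v^2 + 8*v - 1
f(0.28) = -3.94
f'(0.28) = 1.48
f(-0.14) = -3.78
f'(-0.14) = -2.06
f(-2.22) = 6.99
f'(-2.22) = -3.97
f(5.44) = 269.92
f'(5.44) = 131.30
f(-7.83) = -230.98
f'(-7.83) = 120.29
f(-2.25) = 7.11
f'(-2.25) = -3.81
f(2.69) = 41.72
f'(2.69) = 42.23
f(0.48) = -3.45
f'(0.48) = 3.53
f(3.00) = 56.00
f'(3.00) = 50.00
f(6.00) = 350.00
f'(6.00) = 155.00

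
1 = 1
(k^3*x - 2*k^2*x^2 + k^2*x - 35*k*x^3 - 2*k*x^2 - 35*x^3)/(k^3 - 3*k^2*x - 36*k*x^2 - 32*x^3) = x*(-k^3 + 2*k^2*x - k^2 + 35*k*x^2 + 2*k*x + 35*x^2)/(-k^3 + 3*k^2*x + 36*k*x^2 + 32*x^3)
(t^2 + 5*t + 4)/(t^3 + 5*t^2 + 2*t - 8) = (t + 1)/(t^2 + t - 2)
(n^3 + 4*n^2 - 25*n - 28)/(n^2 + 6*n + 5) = (n^2 + 3*n - 28)/(n + 5)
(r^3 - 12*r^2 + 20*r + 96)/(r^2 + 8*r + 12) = (r^2 - 14*r + 48)/(r + 6)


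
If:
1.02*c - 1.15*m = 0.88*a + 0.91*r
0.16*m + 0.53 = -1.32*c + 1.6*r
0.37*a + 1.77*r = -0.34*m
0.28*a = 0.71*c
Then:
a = -0.74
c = -0.29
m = 0.22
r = 0.11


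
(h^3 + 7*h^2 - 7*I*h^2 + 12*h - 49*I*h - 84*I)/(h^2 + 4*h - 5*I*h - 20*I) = (h^2 + h*(3 - 7*I) - 21*I)/(h - 5*I)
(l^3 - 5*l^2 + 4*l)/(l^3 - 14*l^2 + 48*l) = (l^2 - 5*l + 4)/(l^2 - 14*l + 48)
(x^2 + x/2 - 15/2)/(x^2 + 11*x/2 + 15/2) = (2*x - 5)/(2*x + 5)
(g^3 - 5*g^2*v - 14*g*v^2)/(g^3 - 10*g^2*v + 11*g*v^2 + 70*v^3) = g/(g - 5*v)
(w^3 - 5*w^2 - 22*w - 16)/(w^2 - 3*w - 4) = (w^2 - 6*w - 16)/(w - 4)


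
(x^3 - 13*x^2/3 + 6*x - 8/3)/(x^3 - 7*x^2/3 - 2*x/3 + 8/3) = (x - 1)/(x + 1)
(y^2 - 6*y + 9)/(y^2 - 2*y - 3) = (y - 3)/(y + 1)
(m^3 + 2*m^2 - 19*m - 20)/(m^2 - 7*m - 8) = (m^2 + m - 20)/(m - 8)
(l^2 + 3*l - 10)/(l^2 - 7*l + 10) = (l + 5)/(l - 5)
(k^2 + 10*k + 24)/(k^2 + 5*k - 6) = (k + 4)/(k - 1)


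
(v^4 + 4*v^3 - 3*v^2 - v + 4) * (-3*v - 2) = -3*v^5 - 14*v^4 + v^3 + 9*v^2 - 10*v - 8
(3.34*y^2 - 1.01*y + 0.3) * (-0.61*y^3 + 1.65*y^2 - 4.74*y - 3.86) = -2.0374*y^5 + 6.1271*y^4 - 17.6811*y^3 - 7.61*y^2 + 2.4766*y - 1.158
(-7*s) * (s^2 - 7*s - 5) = -7*s^3 + 49*s^2 + 35*s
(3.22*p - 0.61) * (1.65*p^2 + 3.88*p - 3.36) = 5.313*p^3 + 11.4871*p^2 - 13.186*p + 2.0496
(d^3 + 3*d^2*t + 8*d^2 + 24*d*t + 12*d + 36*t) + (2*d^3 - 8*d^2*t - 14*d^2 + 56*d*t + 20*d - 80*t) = 3*d^3 - 5*d^2*t - 6*d^2 + 80*d*t + 32*d - 44*t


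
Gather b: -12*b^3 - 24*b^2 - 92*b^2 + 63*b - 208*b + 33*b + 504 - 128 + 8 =-12*b^3 - 116*b^2 - 112*b + 384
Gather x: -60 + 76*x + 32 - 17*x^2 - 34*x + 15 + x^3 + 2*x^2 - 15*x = x^3 - 15*x^2 + 27*x - 13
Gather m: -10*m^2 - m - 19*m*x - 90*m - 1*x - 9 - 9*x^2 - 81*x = -10*m^2 + m*(-19*x - 91) - 9*x^2 - 82*x - 9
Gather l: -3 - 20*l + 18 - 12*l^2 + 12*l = -12*l^2 - 8*l + 15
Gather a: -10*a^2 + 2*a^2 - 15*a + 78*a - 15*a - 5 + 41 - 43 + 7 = -8*a^2 + 48*a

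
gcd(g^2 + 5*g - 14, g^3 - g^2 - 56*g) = g + 7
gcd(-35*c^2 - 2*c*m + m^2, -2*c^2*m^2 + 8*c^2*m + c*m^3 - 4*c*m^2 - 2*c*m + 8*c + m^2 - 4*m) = 1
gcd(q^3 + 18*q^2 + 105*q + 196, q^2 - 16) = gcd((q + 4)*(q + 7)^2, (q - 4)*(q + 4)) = q + 4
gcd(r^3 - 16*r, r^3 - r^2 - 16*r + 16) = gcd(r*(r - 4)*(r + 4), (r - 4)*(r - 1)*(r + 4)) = r^2 - 16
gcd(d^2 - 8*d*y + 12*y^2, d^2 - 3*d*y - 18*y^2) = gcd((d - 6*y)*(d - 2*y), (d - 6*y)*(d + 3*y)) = -d + 6*y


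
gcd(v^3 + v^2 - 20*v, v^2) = v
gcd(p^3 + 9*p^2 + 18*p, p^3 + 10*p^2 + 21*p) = p^2 + 3*p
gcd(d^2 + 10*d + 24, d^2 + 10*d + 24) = d^2 + 10*d + 24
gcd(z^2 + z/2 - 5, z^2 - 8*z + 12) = z - 2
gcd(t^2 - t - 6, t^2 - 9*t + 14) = 1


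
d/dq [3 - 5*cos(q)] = 5*sin(q)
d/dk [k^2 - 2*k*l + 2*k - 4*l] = 2*k - 2*l + 2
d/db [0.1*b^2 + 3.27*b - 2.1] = 0.2*b + 3.27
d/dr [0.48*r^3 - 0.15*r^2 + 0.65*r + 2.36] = 1.44*r^2 - 0.3*r + 0.65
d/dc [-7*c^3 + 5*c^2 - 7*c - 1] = -21*c^2 + 10*c - 7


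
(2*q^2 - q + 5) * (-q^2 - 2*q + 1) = -2*q^4 - 3*q^3 - q^2 - 11*q + 5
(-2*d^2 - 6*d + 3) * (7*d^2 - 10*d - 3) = -14*d^4 - 22*d^3 + 87*d^2 - 12*d - 9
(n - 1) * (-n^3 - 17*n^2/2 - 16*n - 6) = -n^4 - 15*n^3/2 - 15*n^2/2 + 10*n + 6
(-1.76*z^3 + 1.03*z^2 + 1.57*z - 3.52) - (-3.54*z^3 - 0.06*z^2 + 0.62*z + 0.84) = 1.78*z^3 + 1.09*z^2 + 0.95*z - 4.36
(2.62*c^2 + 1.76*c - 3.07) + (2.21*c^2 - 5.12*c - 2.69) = 4.83*c^2 - 3.36*c - 5.76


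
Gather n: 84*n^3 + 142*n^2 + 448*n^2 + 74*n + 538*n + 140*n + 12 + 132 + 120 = 84*n^3 + 590*n^2 + 752*n + 264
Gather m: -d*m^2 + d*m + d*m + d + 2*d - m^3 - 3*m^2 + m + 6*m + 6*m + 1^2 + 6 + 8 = 3*d - m^3 + m^2*(-d - 3) + m*(2*d + 13) + 15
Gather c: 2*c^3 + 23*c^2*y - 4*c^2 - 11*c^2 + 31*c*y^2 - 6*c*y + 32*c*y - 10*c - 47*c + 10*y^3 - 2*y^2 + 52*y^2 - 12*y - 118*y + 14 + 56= 2*c^3 + c^2*(23*y - 15) + c*(31*y^2 + 26*y - 57) + 10*y^3 + 50*y^2 - 130*y + 70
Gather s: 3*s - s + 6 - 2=2*s + 4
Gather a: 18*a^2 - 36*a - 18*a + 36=18*a^2 - 54*a + 36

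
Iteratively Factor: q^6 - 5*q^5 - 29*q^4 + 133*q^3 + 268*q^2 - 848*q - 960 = (q - 5)*(q^5 - 29*q^3 - 12*q^2 + 208*q + 192) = (q - 5)*(q + 3)*(q^4 - 3*q^3 - 20*q^2 + 48*q + 64) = (q - 5)*(q - 4)*(q + 3)*(q^3 + q^2 - 16*q - 16) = (q - 5)*(q - 4)^2*(q + 3)*(q^2 + 5*q + 4) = (q - 5)*(q - 4)^2*(q + 1)*(q + 3)*(q + 4)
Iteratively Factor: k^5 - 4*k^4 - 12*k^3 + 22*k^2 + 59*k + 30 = (k + 1)*(k^4 - 5*k^3 - 7*k^2 + 29*k + 30) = (k - 3)*(k + 1)*(k^3 - 2*k^2 - 13*k - 10) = (k - 3)*(k + 1)^2*(k^2 - 3*k - 10) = (k - 5)*(k - 3)*(k + 1)^2*(k + 2)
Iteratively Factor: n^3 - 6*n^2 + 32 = (n + 2)*(n^2 - 8*n + 16) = (n - 4)*(n + 2)*(n - 4)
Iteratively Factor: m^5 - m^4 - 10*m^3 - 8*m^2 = (m + 2)*(m^4 - 3*m^3 - 4*m^2) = m*(m + 2)*(m^3 - 3*m^2 - 4*m) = m*(m + 1)*(m + 2)*(m^2 - 4*m) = m*(m - 4)*(m + 1)*(m + 2)*(m)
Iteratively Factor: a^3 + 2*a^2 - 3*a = (a + 3)*(a^2 - a) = a*(a + 3)*(a - 1)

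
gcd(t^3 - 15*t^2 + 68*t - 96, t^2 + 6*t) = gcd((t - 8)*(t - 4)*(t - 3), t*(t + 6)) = 1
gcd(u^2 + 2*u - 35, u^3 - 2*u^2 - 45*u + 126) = u + 7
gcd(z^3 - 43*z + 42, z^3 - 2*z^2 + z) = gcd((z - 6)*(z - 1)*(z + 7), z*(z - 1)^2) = z - 1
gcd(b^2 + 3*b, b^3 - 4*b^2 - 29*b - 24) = b + 3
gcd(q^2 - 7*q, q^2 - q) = q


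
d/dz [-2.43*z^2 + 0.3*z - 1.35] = 0.3 - 4.86*z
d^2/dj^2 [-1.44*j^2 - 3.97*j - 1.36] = -2.88000000000000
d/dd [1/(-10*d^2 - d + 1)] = (20*d + 1)/(10*d^2 + d - 1)^2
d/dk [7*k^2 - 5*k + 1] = 14*k - 5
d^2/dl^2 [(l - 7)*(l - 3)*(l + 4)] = 6*l - 12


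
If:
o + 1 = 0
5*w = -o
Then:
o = -1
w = 1/5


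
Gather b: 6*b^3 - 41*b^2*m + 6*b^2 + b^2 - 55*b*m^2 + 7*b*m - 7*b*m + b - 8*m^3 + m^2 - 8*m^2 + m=6*b^3 + b^2*(7 - 41*m) + b*(1 - 55*m^2) - 8*m^3 - 7*m^2 + m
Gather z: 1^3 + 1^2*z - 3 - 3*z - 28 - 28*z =-30*z - 30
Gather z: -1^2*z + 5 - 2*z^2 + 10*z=-2*z^2 + 9*z + 5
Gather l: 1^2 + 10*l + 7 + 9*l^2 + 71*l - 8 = 9*l^2 + 81*l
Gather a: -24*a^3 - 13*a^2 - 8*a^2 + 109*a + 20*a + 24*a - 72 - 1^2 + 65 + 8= -24*a^3 - 21*a^2 + 153*a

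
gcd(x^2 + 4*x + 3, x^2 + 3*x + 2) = x + 1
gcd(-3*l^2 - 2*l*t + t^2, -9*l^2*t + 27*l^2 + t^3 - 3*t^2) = -3*l + t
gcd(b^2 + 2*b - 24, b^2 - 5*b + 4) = b - 4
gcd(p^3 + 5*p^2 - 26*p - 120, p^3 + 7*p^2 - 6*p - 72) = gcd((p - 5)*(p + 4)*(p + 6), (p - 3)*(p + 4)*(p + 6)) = p^2 + 10*p + 24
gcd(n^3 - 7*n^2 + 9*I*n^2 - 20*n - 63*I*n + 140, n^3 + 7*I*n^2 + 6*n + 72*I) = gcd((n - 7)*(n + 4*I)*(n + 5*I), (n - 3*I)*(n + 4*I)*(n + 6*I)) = n + 4*I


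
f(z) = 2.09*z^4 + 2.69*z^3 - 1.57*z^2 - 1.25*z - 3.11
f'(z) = 8.36*z^3 + 8.07*z^2 - 3.14*z - 1.25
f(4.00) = 673.97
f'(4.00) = 650.35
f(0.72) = -3.26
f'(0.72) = 3.79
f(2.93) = 201.45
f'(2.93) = 269.12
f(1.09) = 0.10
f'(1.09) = 15.74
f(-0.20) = -2.94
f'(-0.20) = -0.37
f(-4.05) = 359.80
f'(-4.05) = -411.52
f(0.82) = -2.76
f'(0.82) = 6.21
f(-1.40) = -3.79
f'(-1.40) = -3.98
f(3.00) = 220.93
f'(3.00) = 287.68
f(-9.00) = 11632.45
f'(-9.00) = -5413.76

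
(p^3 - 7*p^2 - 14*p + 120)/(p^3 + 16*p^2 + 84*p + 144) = (p^2 - 11*p + 30)/(p^2 + 12*p + 36)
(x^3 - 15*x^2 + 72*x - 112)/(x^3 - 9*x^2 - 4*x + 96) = (x^2 - 11*x + 28)/(x^2 - 5*x - 24)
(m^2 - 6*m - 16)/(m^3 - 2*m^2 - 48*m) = (m + 2)/(m*(m + 6))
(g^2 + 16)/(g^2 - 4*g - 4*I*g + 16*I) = (g + 4*I)/(g - 4)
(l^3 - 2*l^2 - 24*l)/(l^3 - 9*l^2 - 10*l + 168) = l/(l - 7)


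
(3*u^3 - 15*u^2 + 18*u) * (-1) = -3*u^3 + 15*u^2 - 18*u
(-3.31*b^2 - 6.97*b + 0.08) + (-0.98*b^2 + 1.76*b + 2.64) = -4.29*b^2 - 5.21*b + 2.72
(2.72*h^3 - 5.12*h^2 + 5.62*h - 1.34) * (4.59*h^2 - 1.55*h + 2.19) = 12.4848*h^5 - 27.7168*h^4 + 39.6886*h^3 - 26.0744*h^2 + 14.3848*h - 2.9346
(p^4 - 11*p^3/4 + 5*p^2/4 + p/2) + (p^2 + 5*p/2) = p^4 - 11*p^3/4 + 9*p^2/4 + 3*p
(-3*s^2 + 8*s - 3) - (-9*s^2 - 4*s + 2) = 6*s^2 + 12*s - 5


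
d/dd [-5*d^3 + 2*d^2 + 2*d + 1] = -15*d^2 + 4*d + 2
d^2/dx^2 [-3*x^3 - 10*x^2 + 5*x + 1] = -18*x - 20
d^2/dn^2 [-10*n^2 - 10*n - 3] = -20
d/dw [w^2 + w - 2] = 2*w + 1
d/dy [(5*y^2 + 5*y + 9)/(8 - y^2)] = (5*y^2 + 98*y + 40)/(y^4 - 16*y^2 + 64)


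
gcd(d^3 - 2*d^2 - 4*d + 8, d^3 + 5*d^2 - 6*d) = 1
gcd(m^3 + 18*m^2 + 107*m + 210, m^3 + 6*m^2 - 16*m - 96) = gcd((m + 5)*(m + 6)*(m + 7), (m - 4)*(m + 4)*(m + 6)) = m + 6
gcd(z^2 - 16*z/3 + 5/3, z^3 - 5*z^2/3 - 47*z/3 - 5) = z - 5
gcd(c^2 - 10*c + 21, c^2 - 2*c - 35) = c - 7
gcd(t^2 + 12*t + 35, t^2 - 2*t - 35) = t + 5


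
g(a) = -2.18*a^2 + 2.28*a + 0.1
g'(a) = 2.28 - 4.36*a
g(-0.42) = -1.24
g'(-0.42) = 4.11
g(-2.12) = -14.53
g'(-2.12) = 11.52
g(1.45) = -1.18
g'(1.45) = -4.04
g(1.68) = -2.22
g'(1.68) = -5.04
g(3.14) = -14.23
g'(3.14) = -11.41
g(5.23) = -47.60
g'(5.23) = -20.52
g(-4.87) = -62.71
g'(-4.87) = 23.51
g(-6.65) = -111.47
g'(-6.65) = 31.27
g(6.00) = -64.70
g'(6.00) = -23.88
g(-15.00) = -524.60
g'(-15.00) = 67.68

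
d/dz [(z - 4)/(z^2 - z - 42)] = (z^2 - z - (z - 4)*(2*z - 1) - 42)/(-z^2 + z + 42)^2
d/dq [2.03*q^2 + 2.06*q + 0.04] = 4.06*q + 2.06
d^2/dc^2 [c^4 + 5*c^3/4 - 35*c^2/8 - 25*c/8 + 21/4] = 12*c^2 + 15*c/2 - 35/4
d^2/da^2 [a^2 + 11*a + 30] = 2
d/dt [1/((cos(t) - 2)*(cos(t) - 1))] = (2*cos(t) - 3)*sin(t)/((cos(t) - 2)^2*(cos(t) - 1)^2)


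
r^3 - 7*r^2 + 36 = (r - 6)*(r - 3)*(r + 2)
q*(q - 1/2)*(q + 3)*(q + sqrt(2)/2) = q^4 + sqrt(2)*q^3/2 + 5*q^3/2 - 3*q^2/2 + 5*sqrt(2)*q^2/4 - 3*sqrt(2)*q/4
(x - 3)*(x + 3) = x^2 - 9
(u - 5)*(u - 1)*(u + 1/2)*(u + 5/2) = u^4 - 3*u^3 - 47*u^2/4 + 15*u/2 + 25/4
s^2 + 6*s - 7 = (s - 1)*(s + 7)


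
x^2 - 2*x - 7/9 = (x - 7/3)*(x + 1/3)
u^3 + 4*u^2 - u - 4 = (u - 1)*(u + 1)*(u + 4)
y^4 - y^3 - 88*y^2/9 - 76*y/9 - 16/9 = (y - 4)*(y + 1/3)*(y + 2/3)*(y + 2)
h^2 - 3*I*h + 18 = (h - 6*I)*(h + 3*I)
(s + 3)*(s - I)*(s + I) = s^3 + 3*s^2 + s + 3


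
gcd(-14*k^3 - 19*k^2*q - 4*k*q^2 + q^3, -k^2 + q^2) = k + q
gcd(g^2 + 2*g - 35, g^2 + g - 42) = g + 7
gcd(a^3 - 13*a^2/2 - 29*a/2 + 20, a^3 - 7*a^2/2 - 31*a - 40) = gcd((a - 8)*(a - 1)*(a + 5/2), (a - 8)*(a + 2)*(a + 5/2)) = a^2 - 11*a/2 - 20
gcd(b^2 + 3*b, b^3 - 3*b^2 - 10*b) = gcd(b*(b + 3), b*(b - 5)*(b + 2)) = b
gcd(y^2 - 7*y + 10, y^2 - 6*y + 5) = y - 5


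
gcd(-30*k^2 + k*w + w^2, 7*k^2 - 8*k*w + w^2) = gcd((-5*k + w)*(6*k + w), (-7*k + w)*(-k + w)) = 1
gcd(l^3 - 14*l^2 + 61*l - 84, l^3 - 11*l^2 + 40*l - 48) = l^2 - 7*l + 12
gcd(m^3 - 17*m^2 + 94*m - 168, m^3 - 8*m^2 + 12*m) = m - 6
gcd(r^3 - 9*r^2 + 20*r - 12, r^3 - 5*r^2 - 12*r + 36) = r^2 - 8*r + 12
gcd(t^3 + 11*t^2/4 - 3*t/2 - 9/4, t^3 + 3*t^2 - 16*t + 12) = t - 1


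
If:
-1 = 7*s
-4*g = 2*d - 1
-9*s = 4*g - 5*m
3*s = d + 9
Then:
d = -66/7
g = 139/28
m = 26/7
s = -1/7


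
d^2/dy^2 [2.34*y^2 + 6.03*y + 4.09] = 4.68000000000000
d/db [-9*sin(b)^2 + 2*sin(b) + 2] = 2*(1 - 9*sin(b))*cos(b)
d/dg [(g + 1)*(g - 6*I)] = 2*g + 1 - 6*I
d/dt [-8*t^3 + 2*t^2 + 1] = 4*t*(1 - 6*t)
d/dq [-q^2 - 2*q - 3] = -2*q - 2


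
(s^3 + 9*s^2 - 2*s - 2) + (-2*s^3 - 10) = -s^3 + 9*s^2 - 2*s - 12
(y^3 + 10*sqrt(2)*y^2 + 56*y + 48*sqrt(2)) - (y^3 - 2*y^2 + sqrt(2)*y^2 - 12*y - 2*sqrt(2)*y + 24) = 2*y^2 + 9*sqrt(2)*y^2 + 2*sqrt(2)*y + 68*y - 24 + 48*sqrt(2)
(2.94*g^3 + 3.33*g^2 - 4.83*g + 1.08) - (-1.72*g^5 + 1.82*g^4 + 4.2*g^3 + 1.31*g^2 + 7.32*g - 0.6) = 1.72*g^5 - 1.82*g^4 - 1.26*g^3 + 2.02*g^2 - 12.15*g + 1.68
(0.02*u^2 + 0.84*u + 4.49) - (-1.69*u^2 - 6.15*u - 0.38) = 1.71*u^2 + 6.99*u + 4.87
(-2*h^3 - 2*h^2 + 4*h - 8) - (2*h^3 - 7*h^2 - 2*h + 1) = -4*h^3 + 5*h^2 + 6*h - 9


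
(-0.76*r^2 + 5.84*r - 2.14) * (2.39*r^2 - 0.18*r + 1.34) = -1.8164*r^4 + 14.0944*r^3 - 7.1842*r^2 + 8.2108*r - 2.8676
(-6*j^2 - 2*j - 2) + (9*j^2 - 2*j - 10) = 3*j^2 - 4*j - 12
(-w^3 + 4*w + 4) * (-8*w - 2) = 8*w^4 + 2*w^3 - 32*w^2 - 40*w - 8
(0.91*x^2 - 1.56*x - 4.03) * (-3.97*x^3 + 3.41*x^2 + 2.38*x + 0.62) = -3.6127*x^5 + 9.2963*x^4 + 12.8453*x^3 - 16.8909*x^2 - 10.5586*x - 2.4986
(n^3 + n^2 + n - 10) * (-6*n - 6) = -6*n^4 - 12*n^3 - 12*n^2 + 54*n + 60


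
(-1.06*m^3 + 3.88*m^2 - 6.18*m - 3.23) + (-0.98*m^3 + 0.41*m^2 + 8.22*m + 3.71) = -2.04*m^3 + 4.29*m^2 + 2.04*m + 0.48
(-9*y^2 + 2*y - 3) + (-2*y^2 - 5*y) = -11*y^2 - 3*y - 3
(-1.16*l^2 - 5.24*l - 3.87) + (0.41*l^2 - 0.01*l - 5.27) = -0.75*l^2 - 5.25*l - 9.14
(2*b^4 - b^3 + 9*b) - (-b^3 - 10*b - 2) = 2*b^4 + 19*b + 2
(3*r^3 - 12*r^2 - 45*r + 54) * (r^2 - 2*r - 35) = 3*r^5 - 18*r^4 - 126*r^3 + 564*r^2 + 1467*r - 1890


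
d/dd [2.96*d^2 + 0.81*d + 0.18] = 5.92*d + 0.81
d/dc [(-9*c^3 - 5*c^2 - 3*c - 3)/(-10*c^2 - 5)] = (18*c^4 + 21*c^2 - 2*c + 3)/(5*(4*c^4 + 4*c^2 + 1))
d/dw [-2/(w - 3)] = 2/(w - 3)^2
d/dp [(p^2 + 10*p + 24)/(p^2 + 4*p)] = -6/p^2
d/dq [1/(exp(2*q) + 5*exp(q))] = (-2*exp(q) - 5)*exp(-q)/(exp(q) + 5)^2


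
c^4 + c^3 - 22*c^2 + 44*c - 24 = (c - 2)^2*(c - 1)*(c + 6)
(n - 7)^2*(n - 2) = n^3 - 16*n^2 + 77*n - 98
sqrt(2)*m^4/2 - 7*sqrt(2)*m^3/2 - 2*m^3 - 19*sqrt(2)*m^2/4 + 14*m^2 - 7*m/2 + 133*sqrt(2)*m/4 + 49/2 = (m - 7)*(m - 7*sqrt(2)/2)*(m + sqrt(2))*(sqrt(2)*m/2 + 1/2)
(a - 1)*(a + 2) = a^2 + a - 2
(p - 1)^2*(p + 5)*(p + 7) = p^4 + 10*p^3 + 12*p^2 - 58*p + 35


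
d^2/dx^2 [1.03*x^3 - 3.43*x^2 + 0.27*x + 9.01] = 6.18*x - 6.86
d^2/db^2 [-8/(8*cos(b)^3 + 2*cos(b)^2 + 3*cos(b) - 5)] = 8*(-(9*cos(b) + 4*cos(2*b) + 18*cos(3*b))*(9*cos(b) + cos(2*b) + 2*cos(3*b) - 4) - 2*(24*cos(b)^2 + 4*cos(b) + 3)^2*sin(b)^2)/(9*cos(b) + cos(2*b) + 2*cos(3*b) - 4)^3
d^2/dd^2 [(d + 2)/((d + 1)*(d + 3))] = 2*(d^3 + 6*d^2 + 15*d + 14)/(d^6 + 12*d^5 + 57*d^4 + 136*d^3 + 171*d^2 + 108*d + 27)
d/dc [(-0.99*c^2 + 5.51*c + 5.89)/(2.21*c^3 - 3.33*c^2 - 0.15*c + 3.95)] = (2.1879*c^4 - 24.3542*c^3 - 20.5539*c^2 + 31.4064*c + 22.648)/(4.8841*c^6 - 14.7186*c^5 + 10.4259*c^4 + 18.458*c^3 - 26.2845*c^2 - 1.185*c + 15.6025)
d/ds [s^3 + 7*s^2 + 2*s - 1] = 3*s^2 + 14*s + 2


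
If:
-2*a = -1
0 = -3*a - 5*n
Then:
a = 1/2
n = -3/10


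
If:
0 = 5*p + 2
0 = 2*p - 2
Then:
No Solution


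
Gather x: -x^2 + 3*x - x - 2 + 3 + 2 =-x^2 + 2*x + 3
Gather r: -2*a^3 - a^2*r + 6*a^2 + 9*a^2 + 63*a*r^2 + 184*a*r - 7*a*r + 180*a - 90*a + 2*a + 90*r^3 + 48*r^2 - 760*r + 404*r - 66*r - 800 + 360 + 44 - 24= -2*a^3 + 15*a^2 + 92*a + 90*r^3 + r^2*(63*a + 48) + r*(-a^2 + 177*a - 422) - 420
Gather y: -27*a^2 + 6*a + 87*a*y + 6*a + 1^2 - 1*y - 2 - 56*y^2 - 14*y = -27*a^2 + 12*a - 56*y^2 + y*(87*a - 15) - 1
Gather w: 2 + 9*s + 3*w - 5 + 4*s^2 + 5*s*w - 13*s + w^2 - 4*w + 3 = 4*s^2 - 4*s + w^2 + w*(5*s - 1)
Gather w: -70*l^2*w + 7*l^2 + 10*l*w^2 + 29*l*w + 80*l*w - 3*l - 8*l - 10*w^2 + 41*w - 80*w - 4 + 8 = 7*l^2 - 11*l + w^2*(10*l - 10) + w*(-70*l^2 + 109*l - 39) + 4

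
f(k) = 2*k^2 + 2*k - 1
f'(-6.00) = -22.00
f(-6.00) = 59.00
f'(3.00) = 14.00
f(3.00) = 23.00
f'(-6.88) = -25.52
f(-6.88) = 79.91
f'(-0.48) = 0.08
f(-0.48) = -1.50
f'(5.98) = 25.92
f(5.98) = 82.48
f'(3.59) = 16.36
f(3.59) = 31.96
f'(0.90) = 5.60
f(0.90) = 2.42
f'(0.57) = 4.28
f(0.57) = 0.79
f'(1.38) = 7.52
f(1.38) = 5.57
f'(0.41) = 3.64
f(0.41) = 0.16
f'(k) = 4*k + 2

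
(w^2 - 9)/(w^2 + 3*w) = (w - 3)/w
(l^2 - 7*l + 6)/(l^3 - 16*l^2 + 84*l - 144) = (l - 1)/(l^2 - 10*l + 24)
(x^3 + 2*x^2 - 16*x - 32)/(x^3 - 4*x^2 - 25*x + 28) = (x^2 - 2*x - 8)/(x^2 - 8*x + 7)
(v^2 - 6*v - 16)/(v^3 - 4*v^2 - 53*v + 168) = (v + 2)/(v^2 + 4*v - 21)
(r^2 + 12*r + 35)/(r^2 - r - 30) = (r + 7)/(r - 6)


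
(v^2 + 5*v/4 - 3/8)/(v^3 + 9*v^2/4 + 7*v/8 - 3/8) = 1/(v + 1)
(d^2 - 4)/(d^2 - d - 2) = (d + 2)/(d + 1)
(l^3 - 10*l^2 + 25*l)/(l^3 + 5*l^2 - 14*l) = (l^2 - 10*l + 25)/(l^2 + 5*l - 14)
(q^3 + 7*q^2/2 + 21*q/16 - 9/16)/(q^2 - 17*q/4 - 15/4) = (4*q^2 + 11*q - 3)/(4*(q - 5))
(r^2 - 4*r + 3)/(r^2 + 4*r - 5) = (r - 3)/(r + 5)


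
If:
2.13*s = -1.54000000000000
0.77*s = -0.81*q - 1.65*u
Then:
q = 0.68730075928824 - 2.03703703703704*u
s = -0.72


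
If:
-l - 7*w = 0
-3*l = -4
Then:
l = 4/3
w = -4/21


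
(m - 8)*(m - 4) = m^2 - 12*m + 32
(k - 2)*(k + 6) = k^2 + 4*k - 12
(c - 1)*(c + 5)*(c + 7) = c^3 + 11*c^2 + 23*c - 35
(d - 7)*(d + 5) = d^2 - 2*d - 35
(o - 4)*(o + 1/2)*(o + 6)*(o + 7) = o^4 + 19*o^3/2 - 11*o^2/2 - 173*o - 84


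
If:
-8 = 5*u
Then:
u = -8/5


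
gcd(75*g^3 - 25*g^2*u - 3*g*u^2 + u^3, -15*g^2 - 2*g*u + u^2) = -5*g + u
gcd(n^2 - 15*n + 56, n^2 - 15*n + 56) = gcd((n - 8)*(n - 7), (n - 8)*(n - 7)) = n^2 - 15*n + 56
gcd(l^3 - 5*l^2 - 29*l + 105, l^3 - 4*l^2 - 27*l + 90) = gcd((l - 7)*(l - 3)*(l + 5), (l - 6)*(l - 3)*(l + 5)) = l^2 + 2*l - 15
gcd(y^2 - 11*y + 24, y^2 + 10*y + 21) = 1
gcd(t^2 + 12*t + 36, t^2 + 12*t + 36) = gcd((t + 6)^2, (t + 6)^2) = t^2 + 12*t + 36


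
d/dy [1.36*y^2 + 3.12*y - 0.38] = 2.72*y + 3.12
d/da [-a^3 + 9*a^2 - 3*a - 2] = -3*a^2 + 18*a - 3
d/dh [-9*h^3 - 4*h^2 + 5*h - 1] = -27*h^2 - 8*h + 5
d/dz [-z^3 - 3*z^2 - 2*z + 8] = -3*z^2 - 6*z - 2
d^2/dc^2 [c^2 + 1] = 2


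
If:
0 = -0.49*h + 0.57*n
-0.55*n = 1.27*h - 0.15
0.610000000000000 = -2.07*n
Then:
No Solution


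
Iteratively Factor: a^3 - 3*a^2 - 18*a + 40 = (a - 2)*(a^2 - a - 20) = (a - 5)*(a - 2)*(a + 4)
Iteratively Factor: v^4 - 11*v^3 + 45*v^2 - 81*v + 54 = (v - 3)*(v^3 - 8*v^2 + 21*v - 18) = (v - 3)*(v - 2)*(v^2 - 6*v + 9) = (v - 3)^2*(v - 2)*(v - 3)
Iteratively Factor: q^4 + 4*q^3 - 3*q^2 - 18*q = (q)*(q^3 + 4*q^2 - 3*q - 18) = q*(q - 2)*(q^2 + 6*q + 9) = q*(q - 2)*(q + 3)*(q + 3)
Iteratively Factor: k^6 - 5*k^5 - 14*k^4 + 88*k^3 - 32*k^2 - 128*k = (k)*(k^5 - 5*k^4 - 14*k^3 + 88*k^2 - 32*k - 128) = k*(k - 4)*(k^4 - k^3 - 18*k^2 + 16*k + 32) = k*(k - 4)*(k - 2)*(k^3 + k^2 - 16*k - 16) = k*(k - 4)*(k - 2)*(k + 1)*(k^2 - 16) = k*(k - 4)^2*(k - 2)*(k + 1)*(k + 4)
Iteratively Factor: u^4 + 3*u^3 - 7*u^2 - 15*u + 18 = (u + 3)*(u^3 - 7*u + 6) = (u + 3)^2*(u^2 - 3*u + 2) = (u - 1)*(u + 3)^2*(u - 2)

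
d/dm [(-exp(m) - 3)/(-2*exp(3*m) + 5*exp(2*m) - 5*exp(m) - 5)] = (-(exp(m) + 3)*(6*exp(2*m) - 10*exp(m) + 5) + 2*exp(3*m) - 5*exp(2*m) + 5*exp(m) + 5)*exp(m)/(2*exp(3*m) - 5*exp(2*m) + 5*exp(m) + 5)^2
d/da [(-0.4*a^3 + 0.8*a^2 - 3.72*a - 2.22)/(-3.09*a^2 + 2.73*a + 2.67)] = (1.236*a^4 - 2.184*a^3 - 12.5148*a^2 - 9.4476*a - 3.8718)/(9.5481*a^4 - 16.8714*a^3 - 9.0477*a^2 + 14.5782*a + 7.1289)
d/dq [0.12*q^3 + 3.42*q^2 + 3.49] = q*(0.36*q + 6.84)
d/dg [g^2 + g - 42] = 2*g + 1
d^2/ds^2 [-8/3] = 0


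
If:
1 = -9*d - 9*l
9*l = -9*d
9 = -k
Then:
No Solution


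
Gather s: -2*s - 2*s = -4*s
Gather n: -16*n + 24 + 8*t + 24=-16*n + 8*t + 48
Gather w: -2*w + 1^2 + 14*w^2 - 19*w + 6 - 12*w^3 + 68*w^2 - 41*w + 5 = -12*w^3 + 82*w^2 - 62*w + 12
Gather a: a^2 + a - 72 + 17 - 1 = a^2 + a - 56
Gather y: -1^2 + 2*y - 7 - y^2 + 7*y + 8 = -y^2 + 9*y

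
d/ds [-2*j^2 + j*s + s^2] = j + 2*s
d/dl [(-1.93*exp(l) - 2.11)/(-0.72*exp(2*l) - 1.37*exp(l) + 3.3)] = (-(1.44*exp(l) + 1.37)*(1.93*exp(l) + 2.11) + 1.3896*exp(2*l) + 2.6441*exp(l) - 6.369)*exp(l)/(0.72*exp(2*l) + 1.37*exp(l) - 3.3)^2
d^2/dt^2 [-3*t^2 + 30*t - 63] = -6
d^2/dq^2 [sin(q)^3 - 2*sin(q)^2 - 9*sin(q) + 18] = -9*sin(q)^3 + 8*sin(q)^2 + 15*sin(q) - 4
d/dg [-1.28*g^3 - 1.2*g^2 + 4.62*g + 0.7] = -3.84*g^2 - 2.4*g + 4.62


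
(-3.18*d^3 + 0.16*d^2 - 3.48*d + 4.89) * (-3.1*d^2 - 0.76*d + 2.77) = 9.858*d^5 + 1.9208*d^4 + 1.8578*d^3 - 12.071*d^2 - 13.356*d + 13.5453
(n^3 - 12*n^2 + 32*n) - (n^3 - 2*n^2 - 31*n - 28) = -10*n^2 + 63*n + 28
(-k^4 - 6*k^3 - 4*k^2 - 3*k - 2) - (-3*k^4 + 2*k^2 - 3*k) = 2*k^4 - 6*k^3 - 6*k^2 - 2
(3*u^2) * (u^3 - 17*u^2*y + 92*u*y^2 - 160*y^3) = 3*u^5 - 51*u^4*y + 276*u^3*y^2 - 480*u^2*y^3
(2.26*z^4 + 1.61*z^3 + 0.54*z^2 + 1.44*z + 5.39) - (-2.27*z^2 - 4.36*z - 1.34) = 2.26*z^4 + 1.61*z^3 + 2.81*z^2 + 5.8*z + 6.73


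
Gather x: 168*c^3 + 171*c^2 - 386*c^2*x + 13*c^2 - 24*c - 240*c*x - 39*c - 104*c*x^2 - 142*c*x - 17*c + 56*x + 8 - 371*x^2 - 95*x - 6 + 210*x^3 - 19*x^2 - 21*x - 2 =168*c^3 + 184*c^2 - 80*c + 210*x^3 + x^2*(-104*c - 390) + x*(-386*c^2 - 382*c - 60)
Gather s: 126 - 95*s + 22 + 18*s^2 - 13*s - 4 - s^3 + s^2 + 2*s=-s^3 + 19*s^2 - 106*s + 144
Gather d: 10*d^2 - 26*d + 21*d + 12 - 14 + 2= 10*d^2 - 5*d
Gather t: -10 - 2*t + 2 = -2*t - 8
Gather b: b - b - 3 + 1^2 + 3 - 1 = 0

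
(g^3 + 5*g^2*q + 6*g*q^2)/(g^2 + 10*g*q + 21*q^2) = g*(g + 2*q)/(g + 7*q)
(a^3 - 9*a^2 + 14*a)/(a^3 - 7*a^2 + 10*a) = (a - 7)/(a - 5)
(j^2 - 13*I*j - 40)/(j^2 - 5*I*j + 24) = (j - 5*I)/(j + 3*I)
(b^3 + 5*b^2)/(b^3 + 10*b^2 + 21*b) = b*(b + 5)/(b^2 + 10*b + 21)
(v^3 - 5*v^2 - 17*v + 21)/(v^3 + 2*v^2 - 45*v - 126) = (v - 1)/(v + 6)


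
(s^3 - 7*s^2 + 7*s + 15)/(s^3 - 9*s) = (s^2 - 4*s - 5)/(s*(s + 3))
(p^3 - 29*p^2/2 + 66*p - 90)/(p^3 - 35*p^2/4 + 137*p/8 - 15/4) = 4*(p - 6)/(4*p - 1)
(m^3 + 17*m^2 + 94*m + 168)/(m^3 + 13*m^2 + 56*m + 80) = (m^2 + 13*m + 42)/(m^2 + 9*m + 20)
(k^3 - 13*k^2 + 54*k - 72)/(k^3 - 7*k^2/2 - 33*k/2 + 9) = 2*(k^2 - 7*k + 12)/(2*k^2 + 5*k - 3)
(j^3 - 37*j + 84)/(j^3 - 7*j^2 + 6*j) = (j^3 - 37*j + 84)/(j*(j^2 - 7*j + 6))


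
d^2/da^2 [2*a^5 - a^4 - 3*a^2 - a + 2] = 40*a^3 - 12*a^2 - 6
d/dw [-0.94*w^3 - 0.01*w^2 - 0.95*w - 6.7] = -2.82*w^2 - 0.02*w - 0.95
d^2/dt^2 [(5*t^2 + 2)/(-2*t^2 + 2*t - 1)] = 2*(-20*t^3 + 6*t^2 + 24*t - 9)/(8*t^6 - 24*t^5 + 36*t^4 - 32*t^3 + 18*t^2 - 6*t + 1)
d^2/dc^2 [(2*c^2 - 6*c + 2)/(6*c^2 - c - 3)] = 4*(-102*c^3 + 162*c^2 - 180*c + 37)/(216*c^6 - 108*c^5 - 306*c^4 + 107*c^3 + 153*c^2 - 27*c - 27)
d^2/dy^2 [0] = 0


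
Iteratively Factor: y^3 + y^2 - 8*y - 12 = (y + 2)*(y^2 - y - 6) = (y + 2)^2*(y - 3)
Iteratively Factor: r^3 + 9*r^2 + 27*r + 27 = (r + 3)*(r^2 + 6*r + 9) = (r + 3)^2*(r + 3)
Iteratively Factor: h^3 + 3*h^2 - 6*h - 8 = (h - 2)*(h^2 + 5*h + 4) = (h - 2)*(h + 4)*(h + 1)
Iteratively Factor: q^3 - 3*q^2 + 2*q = (q)*(q^2 - 3*q + 2) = q*(q - 2)*(q - 1)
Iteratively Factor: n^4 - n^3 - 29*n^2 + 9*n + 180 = (n - 3)*(n^3 + 2*n^2 - 23*n - 60) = (n - 3)*(n + 3)*(n^2 - n - 20) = (n - 5)*(n - 3)*(n + 3)*(n + 4)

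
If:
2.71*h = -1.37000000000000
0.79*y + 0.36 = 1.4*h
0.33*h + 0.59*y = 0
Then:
No Solution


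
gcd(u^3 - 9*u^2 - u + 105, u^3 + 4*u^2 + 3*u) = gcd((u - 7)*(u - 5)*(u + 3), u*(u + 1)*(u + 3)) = u + 3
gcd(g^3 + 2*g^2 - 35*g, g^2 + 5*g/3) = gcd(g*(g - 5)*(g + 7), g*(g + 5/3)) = g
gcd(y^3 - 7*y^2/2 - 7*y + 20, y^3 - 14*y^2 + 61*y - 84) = y - 4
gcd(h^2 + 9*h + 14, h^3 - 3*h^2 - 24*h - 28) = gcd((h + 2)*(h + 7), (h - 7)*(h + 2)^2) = h + 2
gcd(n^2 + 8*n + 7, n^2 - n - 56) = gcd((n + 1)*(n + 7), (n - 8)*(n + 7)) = n + 7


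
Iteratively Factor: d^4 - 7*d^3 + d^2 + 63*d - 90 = (d - 2)*(d^3 - 5*d^2 - 9*d + 45) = (d - 2)*(d + 3)*(d^2 - 8*d + 15) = (d - 3)*(d - 2)*(d + 3)*(d - 5)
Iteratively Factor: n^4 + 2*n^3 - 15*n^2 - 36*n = (n + 3)*(n^3 - n^2 - 12*n) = (n - 4)*(n + 3)*(n^2 + 3*n) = n*(n - 4)*(n + 3)*(n + 3)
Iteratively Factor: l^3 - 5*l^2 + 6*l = (l - 2)*(l^2 - 3*l) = l*(l - 2)*(l - 3)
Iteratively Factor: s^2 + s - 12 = (s - 3)*(s + 4)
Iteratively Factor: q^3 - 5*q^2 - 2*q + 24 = (q + 2)*(q^2 - 7*q + 12) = (q - 4)*(q + 2)*(q - 3)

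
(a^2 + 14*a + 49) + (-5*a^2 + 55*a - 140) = -4*a^2 + 69*a - 91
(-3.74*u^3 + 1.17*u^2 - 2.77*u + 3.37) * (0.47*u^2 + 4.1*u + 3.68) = -1.7578*u^5 - 14.7841*u^4 - 10.2681*u^3 - 5.4675*u^2 + 3.6234*u + 12.4016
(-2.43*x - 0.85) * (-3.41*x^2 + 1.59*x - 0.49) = 8.2863*x^3 - 0.965200000000001*x^2 - 0.1608*x + 0.4165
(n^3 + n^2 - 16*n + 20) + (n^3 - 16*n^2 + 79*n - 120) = 2*n^3 - 15*n^2 + 63*n - 100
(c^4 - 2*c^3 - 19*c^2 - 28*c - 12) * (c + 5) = c^5 + 3*c^4 - 29*c^3 - 123*c^2 - 152*c - 60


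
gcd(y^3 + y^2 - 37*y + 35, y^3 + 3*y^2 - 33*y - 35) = y^2 + 2*y - 35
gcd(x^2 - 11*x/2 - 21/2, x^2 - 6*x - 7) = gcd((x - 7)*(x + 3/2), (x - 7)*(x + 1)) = x - 7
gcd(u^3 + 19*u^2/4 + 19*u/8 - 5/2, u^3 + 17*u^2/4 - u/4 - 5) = u^2 + 21*u/4 + 5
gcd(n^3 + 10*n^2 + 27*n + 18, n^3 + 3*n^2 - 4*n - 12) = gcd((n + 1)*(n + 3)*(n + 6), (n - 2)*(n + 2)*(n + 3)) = n + 3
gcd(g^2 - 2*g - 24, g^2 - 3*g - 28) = g + 4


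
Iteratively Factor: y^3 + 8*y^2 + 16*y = (y)*(y^2 + 8*y + 16) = y*(y + 4)*(y + 4)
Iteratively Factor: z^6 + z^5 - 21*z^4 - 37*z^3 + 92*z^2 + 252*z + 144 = (z + 2)*(z^5 - z^4 - 19*z^3 + z^2 + 90*z + 72) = (z + 1)*(z + 2)*(z^4 - 2*z^3 - 17*z^2 + 18*z + 72) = (z + 1)*(z + 2)^2*(z^3 - 4*z^2 - 9*z + 36) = (z - 4)*(z + 1)*(z + 2)^2*(z^2 - 9) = (z - 4)*(z - 3)*(z + 1)*(z + 2)^2*(z + 3)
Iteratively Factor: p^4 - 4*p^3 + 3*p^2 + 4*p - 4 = (p - 1)*(p^3 - 3*p^2 + 4) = (p - 2)*(p - 1)*(p^2 - p - 2) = (p - 2)^2*(p - 1)*(p + 1)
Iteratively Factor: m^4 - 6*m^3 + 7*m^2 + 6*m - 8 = (m - 2)*(m^3 - 4*m^2 - m + 4) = (m - 2)*(m - 1)*(m^2 - 3*m - 4) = (m - 4)*(m - 2)*(m - 1)*(m + 1)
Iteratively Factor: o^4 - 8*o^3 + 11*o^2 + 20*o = (o - 5)*(o^3 - 3*o^2 - 4*o) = o*(o - 5)*(o^2 - 3*o - 4) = o*(o - 5)*(o - 4)*(o + 1)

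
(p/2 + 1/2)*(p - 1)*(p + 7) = p^3/2 + 7*p^2/2 - p/2 - 7/2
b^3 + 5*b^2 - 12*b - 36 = (b - 3)*(b + 2)*(b + 6)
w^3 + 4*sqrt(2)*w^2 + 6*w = w*(w + sqrt(2))*(w + 3*sqrt(2))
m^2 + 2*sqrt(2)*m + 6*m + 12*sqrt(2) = (m + 6)*(m + 2*sqrt(2))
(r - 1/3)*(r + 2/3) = r^2 + r/3 - 2/9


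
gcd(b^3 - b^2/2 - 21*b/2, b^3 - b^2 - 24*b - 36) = b + 3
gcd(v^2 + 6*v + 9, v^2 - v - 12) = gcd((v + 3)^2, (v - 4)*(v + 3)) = v + 3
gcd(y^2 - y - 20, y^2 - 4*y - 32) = y + 4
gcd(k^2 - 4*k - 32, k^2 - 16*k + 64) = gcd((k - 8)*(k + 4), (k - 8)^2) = k - 8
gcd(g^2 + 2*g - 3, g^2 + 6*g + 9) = g + 3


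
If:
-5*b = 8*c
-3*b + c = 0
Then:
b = 0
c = 0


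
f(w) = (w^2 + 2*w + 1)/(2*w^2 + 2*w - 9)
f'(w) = (-4*w - 2)*(w^2 + 2*w + 1)/(2*w^2 + 2*w - 9)^2 + (2*w + 2)/(2*w^2 + 2*w - 9)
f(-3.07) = 1.16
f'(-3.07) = 2.08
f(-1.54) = -0.04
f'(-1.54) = 0.17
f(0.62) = -0.38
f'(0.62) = -0.70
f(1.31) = -1.81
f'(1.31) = -6.01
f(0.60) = -0.36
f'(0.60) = -0.68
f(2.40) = 1.58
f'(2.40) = -1.57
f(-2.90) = 1.79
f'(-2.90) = 6.61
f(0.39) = -0.24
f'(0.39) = -0.46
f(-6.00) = 0.49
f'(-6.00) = 0.02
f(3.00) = 1.07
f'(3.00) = -0.46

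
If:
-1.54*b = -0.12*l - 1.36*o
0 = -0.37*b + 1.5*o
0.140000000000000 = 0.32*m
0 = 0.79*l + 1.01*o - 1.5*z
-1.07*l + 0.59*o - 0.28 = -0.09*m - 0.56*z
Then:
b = -0.03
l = -0.32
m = 0.44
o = -0.01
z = -0.17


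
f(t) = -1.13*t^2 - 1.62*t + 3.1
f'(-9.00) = 18.72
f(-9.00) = -73.85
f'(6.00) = -15.18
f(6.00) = -47.30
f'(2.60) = -7.50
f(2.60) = -8.75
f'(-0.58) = -0.31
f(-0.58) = 3.66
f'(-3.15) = 5.50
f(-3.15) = -3.01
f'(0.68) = -3.16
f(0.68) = 1.48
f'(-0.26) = -1.03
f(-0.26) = 3.44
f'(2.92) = -8.22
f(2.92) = -11.27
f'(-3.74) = 6.83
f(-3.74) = -6.65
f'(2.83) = -8.02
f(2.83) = -10.53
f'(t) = -2.26*t - 1.62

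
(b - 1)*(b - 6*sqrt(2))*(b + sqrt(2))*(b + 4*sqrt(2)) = b^4 - sqrt(2)*b^3 - b^3 - 52*b^2 + sqrt(2)*b^2 - 48*sqrt(2)*b + 52*b + 48*sqrt(2)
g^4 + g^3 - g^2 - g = g*(g - 1)*(g + 1)^2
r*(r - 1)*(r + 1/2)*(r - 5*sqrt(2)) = r^4 - 5*sqrt(2)*r^3 - r^3/2 - r^2/2 + 5*sqrt(2)*r^2/2 + 5*sqrt(2)*r/2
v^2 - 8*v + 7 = (v - 7)*(v - 1)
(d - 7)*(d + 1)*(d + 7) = d^3 + d^2 - 49*d - 49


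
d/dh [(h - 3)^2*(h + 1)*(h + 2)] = 4*h^3 - 9*h^2 - 14*h + 15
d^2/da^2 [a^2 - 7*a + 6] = 2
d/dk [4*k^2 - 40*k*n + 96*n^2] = 8*k - 40*n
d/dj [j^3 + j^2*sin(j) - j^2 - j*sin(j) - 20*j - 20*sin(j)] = j^2*cos(j) + 3*j^2 + 2*j*sin(j) - j*cos(j) - 2*j - sin(j) - 20*cos(j) - 20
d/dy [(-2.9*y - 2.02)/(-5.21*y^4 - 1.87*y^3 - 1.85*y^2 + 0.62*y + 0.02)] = (-45.327*y^4 - 52.9428*y^3 - 16.6972*y^2 - 7.474*y + 1.1944)/(27.1441*y^8 + 19.4854*y^7 + 22.7739*y^6 + 0.458600000000001*y^5 + 0.8953*y^4 - 2.3688*y^3 + 0.3104*y^2 + 0.0248*y + 0.0004)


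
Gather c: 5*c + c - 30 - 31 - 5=6*c - 66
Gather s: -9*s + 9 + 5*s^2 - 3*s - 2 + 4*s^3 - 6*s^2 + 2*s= 4*s^3 - s^2 - 10*s + 7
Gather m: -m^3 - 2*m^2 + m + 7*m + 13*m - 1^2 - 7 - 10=-m^3 - 2*m^2 + 21*m - 18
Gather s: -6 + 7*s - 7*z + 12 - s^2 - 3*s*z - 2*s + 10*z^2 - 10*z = -s^2 + s*(5 - 3*z) + 10*z^2 - 17*z + 6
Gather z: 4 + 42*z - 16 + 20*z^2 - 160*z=20*z^2 - 118*z - 12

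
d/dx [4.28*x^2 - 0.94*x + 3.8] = 8.56*x - 0.94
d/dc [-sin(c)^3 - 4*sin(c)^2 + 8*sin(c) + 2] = (-3*sin(c)^2 - 8*sin(c) + 8)*cos(c)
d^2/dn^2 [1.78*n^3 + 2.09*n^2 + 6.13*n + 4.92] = 10.68*n + 4.18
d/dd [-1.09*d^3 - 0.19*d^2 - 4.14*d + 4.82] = -3.27*d^2 - 0.38*d - 4.14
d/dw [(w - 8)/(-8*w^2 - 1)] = (-8*w^2 + 16*w*(w - 8) - 1)/(8*w^2 + 1)^2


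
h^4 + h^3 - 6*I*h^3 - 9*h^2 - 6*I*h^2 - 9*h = h*(h + 1)*(h - 3*I)^2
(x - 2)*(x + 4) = x^2 + 2*x - 8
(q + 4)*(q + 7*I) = q^2 + 4*q + 7*I*q + 28*I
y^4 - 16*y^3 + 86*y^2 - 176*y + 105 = (y - 7)*(y - 5)*(y - 3)*(y - 1)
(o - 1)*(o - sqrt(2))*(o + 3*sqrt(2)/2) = o^3 - o^2 + sqrt(2)*o^2/2 - 3*o - sqrt(2)*o/2 + 3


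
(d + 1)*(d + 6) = d^2 + 7*d + 6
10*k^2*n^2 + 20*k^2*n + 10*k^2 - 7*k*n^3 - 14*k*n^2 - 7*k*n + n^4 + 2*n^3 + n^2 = (-5*k + n)*(-2*k + n)*(n + 1)^2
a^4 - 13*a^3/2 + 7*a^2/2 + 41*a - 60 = (a - 4)*(a - 3)*(a - 2)*(a + 5/2)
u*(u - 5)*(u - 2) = u^3 - 7*u^2 + 10*u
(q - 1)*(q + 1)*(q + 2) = q^3 + 2*q^2 - q - 2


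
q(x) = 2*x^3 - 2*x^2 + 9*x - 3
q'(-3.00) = 75.00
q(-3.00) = -102.00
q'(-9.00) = 531.00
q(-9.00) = -1704.00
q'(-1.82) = 36.15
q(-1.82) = -38.06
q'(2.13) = 27.70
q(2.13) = 26.42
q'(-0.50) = 12.50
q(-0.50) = -8.25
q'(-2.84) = 68.75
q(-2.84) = -90.50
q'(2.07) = 26.43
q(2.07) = 24.80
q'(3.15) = 55.94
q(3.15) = 68.02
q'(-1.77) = 34.88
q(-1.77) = -36.29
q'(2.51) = 36.76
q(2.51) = 38.62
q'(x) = 6*x^2 - 4*x + 9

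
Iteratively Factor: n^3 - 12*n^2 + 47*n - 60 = (n - 4)*(n^2 - 8*n + 15) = (n - 5)*(n - 4)*(n - 3)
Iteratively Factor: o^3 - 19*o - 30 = (o - 5)*(o^2 + 5*o + 6) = (o - 5)*(o + 3)*(o + 2)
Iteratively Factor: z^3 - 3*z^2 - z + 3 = (z - 1)*(z^2 - 2*z - 3) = (z - 1)*(z + 1)*(z - 3)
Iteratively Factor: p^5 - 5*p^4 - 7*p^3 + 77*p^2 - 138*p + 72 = (p - 3)*(p^4 - 2*p^3 - 13*p^2 + 38*p - 24) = (p - 3)*(p - 1)*(p^3 - p^2 - 14*p + 24) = (p - 3)*(p - 1)*(p + 4)*(p^2 - 5*p + 6) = (p - 3)*(p - 2)*(p - 1)*(p + 4)*(p - 3)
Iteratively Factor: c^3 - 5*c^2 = (c)*(c^2 - 5*c) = c*(c - 5)*(c)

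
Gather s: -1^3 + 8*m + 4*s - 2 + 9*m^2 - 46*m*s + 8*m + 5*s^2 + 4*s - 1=9*m^2 + 16*m + 5*s^2 + s*(8 - 46*m) - 4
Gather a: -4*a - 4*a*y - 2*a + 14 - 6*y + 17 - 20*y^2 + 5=a*(-4*y - 6) - 20*y^2 - 6*y + 36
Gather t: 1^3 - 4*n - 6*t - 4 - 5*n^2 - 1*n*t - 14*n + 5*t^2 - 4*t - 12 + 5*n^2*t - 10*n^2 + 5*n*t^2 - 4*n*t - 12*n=-15*n^2 - 30*n + t^2*(5*n + 5) + t*(5*n^2 - 5*n - 10) - 15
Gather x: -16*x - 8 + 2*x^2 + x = 2*x^2 - 15*x - 8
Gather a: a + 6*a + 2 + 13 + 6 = 7*a + 21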